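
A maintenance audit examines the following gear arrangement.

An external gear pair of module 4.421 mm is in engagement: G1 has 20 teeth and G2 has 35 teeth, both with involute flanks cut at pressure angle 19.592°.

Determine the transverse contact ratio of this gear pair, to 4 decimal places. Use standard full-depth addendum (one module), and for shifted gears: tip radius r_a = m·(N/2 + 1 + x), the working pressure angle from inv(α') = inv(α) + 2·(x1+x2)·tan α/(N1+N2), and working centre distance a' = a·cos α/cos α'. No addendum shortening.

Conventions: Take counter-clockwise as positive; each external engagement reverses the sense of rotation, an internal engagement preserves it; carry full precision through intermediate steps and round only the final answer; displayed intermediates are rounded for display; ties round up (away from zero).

1.6385

single-mesh involute tooth geometry (20T engaging 35T at module 4.421)
base radii: r_b1 = 41.650430, r_b2 = 72.888253
tip radii: r_a1 = 48.631000, r_a2 = 81.788500
no profile shift: α' = α, a' = a
action lengths: √(r_a1²−r_b1²) = 25.104100, √(r_a2²−r_b2²) = 37.103387
base pitch p_b = π·m·cos α = 13.084869
CR = (25.104100 + 37.103387 − 121.577500·sin 19.59200°)/13.084869 = 1.638543
contact ratio ≈ 1.6385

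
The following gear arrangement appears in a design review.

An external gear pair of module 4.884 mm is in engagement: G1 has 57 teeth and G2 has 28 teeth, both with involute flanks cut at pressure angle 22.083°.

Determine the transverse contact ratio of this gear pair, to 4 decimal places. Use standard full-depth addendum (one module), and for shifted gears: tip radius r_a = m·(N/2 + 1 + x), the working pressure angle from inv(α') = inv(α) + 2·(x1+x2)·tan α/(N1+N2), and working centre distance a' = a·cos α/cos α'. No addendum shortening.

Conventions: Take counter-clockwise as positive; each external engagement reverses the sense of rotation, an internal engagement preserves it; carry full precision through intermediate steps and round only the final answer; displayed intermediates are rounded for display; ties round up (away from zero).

1.6137

recognized (one external pair, fixed centres): single-mesh tooth geometry, m = 4.884, N1 = 57, N2 = 28
base radii: r_b1 = 128.982759, r_b2 = 63.359952
tip radii: r_a1 = 144.078000, r_a2 = 73.260000
no profile shift: α' = α, a' = a
action lengths: √(r_a1²−r_b1²) = 64.202166, √(r_a2²−r_b2²) = 36.776951
base pitch p_b = π·m·cos α = 14.217940
CR = (64.202166 + 36.776951 − 207.570000·sin 22.08300°)/14.217940 = 1.613688
contact ratio ≈ 1.6137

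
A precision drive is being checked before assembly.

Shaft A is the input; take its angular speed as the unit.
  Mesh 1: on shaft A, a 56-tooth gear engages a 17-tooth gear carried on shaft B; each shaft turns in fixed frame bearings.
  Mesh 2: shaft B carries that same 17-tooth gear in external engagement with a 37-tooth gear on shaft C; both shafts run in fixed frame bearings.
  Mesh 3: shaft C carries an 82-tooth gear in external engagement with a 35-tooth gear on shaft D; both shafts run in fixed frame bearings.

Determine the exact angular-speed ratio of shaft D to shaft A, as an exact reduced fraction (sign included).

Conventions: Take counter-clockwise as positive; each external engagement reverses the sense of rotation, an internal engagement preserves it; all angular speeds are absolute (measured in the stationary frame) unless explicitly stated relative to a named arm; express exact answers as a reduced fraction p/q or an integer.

-656/185

class = fixed-axis compound train [3 meshes; 3 ratios multiply, 3 sense flips]
mesh 1 [56T→17T]: running ratio 56/17, sense −
mesh 2 [17T→37T]: running ratio 56/37, sense +
mesh 3 [82T→35T]: running ratio 656/185, sense −
ω_out/ω_in = -656/185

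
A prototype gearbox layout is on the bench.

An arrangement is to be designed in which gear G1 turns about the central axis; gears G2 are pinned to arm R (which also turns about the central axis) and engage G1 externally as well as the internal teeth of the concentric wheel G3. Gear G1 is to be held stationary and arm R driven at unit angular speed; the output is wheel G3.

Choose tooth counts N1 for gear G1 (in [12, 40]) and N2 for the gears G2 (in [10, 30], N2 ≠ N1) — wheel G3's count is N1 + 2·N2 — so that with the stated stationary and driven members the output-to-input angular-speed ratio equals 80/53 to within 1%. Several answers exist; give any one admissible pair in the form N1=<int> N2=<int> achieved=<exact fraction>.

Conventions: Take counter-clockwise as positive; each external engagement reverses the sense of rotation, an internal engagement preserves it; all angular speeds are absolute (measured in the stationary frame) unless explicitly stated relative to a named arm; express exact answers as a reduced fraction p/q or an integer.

topology: planetary set — design target 80/53, arm = carrier (Willis)
Willis with ω_sun = 0: ω_ring/ω_arm = (N1+N3)/N3; set equal to 80/53  ⇒  N3/N1 = 1/(80/53 − 1) = 53/27
N3 = N1 + 2·N2  ⇒  N2/N1 = (N3/N1 − 1)/2 = (53/27 − 1)/2 = 13/27
smallest multiple with N1 ≥ 12 and N2 ≥ 10: k = 1  ⇒  N1 = 1·27 = 27, N2 = 1·13 = 13 (N1 ≤ 40, N2 ≤ 30, N2 ≠ N1 ✓), N3 = 27 + 2·13 = 53
check: (N1+N3)/N3 with N1 = 27, N3 = 53 gives 80/53; |achieved − target| = 0 ≤ 4/265 ✓

N1=27 N2=13 achieved=80/53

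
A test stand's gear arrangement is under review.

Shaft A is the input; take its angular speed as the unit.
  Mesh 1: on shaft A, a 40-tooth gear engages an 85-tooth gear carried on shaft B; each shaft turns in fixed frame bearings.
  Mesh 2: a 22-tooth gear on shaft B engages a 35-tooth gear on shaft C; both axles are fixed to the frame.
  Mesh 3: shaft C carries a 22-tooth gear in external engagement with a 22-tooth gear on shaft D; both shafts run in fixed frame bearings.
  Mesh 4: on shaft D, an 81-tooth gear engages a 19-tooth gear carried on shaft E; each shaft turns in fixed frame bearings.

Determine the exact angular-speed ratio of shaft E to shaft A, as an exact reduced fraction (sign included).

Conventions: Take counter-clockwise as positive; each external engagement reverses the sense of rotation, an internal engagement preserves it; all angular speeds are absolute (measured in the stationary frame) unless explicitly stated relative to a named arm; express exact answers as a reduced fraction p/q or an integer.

14256/11305

class = fixed-axis compound train [4 meshes; 4 ratios multiply, 4 sense flips]
mesh 1 [40T→85T]: running ratio 8/17, sense −
mesh 2 [22T→35T]: running ratio 176/595, sense +
mesh 3 [22T→22T]: running ratio 176/595, sense −
mesh 4 [81T→19T]: running ratio 14256/11305, sense +
ω_out/ω_in = 14256/11305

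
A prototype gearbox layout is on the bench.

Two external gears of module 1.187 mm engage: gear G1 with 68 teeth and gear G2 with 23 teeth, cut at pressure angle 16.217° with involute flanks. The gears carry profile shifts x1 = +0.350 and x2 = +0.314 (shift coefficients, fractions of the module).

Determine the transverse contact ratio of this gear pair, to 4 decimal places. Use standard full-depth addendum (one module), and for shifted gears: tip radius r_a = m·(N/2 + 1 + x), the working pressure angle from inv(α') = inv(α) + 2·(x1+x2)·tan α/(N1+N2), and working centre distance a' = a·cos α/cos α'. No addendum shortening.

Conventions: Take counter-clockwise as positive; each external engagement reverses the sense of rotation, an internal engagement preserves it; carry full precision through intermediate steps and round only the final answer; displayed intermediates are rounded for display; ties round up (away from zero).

topology: single-mesh involute geometry — m = 1.187, 68T/23T pair
base radii: r_b1 = 38.752190, r_b2 = 13.107358
tip radii: r_a1 = 41.960450, r_a2 = 15.210218
inv(α') = inv(16.217°) + 2·(+0.350+0.314)·tan α/(68+23) = 0.01205306  ⇒  α' = 18.67411°
a' = a·cos α / cos α' = 54.0085·cos 16.217°/cos 18.67411° = 54.741407
action lengths: √(r_a1²−r_b1²) = 16.091834, √(r_a2²−r_b2²) = 7.716728
base pitch p_b = π·m·cos α = 3.580694
CR = (16.091834 + 7.716728 − 54.741407·sin 18.67411°)/3.580694 = 1.754182
contact ratio ≈ 1.7542

1.7542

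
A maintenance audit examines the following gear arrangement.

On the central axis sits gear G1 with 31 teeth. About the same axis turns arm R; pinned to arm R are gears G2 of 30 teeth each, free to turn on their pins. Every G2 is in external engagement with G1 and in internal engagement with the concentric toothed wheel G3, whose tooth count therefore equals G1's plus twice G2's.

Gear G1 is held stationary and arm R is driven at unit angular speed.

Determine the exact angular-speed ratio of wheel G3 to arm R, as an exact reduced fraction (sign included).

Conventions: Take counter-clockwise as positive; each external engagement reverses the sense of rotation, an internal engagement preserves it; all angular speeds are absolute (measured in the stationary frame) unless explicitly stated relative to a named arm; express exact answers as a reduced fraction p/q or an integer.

topology: planetary set — G1 31T / G2 30T / G3 91T, arm = carrier (Willis)
ring teeth: 31 + 2·30 = 91
31(ω_sun−ω_arm) = −91(ω_ring−ω_arm),  ω_sun = 0, ω_arm = 1
ω_ring = 1 − (31/91)(0−1) = 122/91
ω_out/ω_in = 122/91

122/91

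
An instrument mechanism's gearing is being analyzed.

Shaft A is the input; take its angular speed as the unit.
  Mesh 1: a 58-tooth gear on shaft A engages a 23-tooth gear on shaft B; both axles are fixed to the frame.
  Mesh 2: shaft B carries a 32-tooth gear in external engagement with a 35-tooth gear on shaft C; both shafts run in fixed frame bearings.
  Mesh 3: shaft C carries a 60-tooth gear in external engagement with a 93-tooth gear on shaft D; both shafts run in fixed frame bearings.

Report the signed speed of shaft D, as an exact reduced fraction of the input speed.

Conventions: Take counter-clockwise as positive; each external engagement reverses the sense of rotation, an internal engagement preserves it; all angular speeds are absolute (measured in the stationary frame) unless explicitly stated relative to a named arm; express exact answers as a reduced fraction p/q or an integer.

3-mesh fixed-axis compound train (all bearings frame-fixed)
mesh 1 [58T→23T]: |ω|/ω_in = 1×58/23 = 58/23, sense flips to −
mesh 2 [32T→35T]: |ω|/ω_in = (58/23)×32/35 = 1856/805, sense flips to +
mesh 3 [60T→93T]: |ω|/ω_in = (1856/805)×60/93 = 7424/4991, sense flips to −
signed output speed (× input speed) = -7424/4991

-7424/4991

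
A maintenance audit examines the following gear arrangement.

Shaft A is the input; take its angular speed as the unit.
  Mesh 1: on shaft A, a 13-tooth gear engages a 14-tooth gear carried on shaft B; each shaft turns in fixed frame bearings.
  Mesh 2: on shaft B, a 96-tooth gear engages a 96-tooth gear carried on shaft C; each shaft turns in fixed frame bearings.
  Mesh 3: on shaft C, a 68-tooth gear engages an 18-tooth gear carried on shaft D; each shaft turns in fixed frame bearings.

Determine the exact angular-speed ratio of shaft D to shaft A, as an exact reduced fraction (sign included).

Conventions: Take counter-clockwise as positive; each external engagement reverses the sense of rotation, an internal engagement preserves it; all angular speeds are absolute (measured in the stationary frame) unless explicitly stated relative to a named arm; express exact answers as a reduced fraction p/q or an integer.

-221/63

class = fixed-axis compound train [3 meshes; 3 ratios multiply, 3 sense flips]
mesh 1 [13T→14T]: running ratio 13/14, sense −
mesh 2 [96T→96T]: running ratio 13/14, sense +
mesh 3 [68T→18T]: running ratio 221/63, sense −
ω_out/ω_in = -221/63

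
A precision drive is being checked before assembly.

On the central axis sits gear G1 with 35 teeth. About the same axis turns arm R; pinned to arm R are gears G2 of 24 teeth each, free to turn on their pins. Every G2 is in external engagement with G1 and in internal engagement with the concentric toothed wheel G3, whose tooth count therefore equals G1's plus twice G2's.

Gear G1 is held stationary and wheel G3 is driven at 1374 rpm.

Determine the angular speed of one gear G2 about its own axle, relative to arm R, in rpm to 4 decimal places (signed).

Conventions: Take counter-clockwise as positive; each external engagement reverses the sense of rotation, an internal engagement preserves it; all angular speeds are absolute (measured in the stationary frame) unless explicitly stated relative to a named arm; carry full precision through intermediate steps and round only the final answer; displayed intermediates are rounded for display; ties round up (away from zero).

recognized (axles ride arm R): planetary set, 35/24/83 teeth
normalise by the input: solve with ω_ring = 1, then scale by 1374 rpm
ring teeth: 35 + 2·24 = 83
35(ω_sun−ω_arm) = −83(ω_ring−ω_arm),  ω_sun = 0, ω_ring = 1
35(0−ω_arm) = −83(1−ω_arm)  ⇒  118·ω_arm = 83  ⇒  ω_arm = 83/118
sun–planet mesh: 35·(0−83/118) = −24·(ω_p−ω_arm)  ⇒  ω_p−ω_arm = 2905/2832
scale: ω_p−ω_arm = 2905/2832 × 1374 rpm = +1409.4174 rpm

+1409.4174 rpm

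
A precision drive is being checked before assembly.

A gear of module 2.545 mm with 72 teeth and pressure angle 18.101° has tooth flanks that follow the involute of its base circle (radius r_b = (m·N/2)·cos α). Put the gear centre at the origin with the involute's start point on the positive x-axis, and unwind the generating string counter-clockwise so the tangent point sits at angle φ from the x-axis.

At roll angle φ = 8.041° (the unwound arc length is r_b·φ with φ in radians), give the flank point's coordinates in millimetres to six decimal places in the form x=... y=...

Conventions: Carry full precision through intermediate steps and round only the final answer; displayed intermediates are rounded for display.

recognized (one wheel, involute flank): single-mesh tooth geometry, m = 2.545, N = 72
pitch radius r_p = m·N/2 = 2.545·72/2 = 91.620000
base radius r_b = r_p·cos α = 91.620000·cos 18.101° = 87.085755
roll angle φ = 8.041° = 0.14034193 rad
x = r_b·(cos φ + φ·sin φ) = 87.939151
y = r_b·(sin φ − φ·cos φ) = 0.080082

x=87.939151 y=0.080082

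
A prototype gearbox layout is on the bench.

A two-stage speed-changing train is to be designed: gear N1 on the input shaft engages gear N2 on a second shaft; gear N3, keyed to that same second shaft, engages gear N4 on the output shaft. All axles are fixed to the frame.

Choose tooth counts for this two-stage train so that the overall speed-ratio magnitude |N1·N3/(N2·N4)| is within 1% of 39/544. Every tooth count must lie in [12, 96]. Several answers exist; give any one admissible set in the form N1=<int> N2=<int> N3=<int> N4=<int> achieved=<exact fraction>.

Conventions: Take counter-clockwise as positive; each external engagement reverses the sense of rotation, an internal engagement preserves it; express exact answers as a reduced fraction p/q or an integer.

N1=12 N2=32 N3=13 N4=68 achieved=39/544

2-stage fixed-axis compound train for ratio 39/544
target = 39/544 in lowest terms: an exact hit needs N1·N3 = k·39 and N2·N4 = k·544 for one integer k, every count in [12, 96]; additionally prefer no 1:1 stage (N1 ≠ N2, N3 ≠ N4)
k = 1…3: no 1:1-free in-range split of k·39 and k·544 into factor pairs; take k = 4
k = 4: N1·N3 = 156 = 12·13, N2·N4 = 2176 = 32·68
achieved = 12·13/(32·68) = 39/544; |achieved − target| = 0 ≤ 39/54400 ✓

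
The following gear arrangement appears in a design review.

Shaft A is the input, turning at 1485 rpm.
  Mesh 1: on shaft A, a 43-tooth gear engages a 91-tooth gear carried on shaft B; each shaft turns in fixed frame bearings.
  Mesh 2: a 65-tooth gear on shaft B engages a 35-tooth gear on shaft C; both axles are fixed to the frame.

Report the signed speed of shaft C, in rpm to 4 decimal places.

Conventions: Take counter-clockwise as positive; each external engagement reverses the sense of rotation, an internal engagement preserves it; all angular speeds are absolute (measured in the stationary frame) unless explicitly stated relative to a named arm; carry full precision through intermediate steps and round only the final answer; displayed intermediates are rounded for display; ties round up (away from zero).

topology: fixed-axis compound train — 2 meshes, A→C
mesh 1 [43T→91T]: ω = 1485.0000×43/91 = 701.7033 rpm, sense flips to −
mesh 2 [65T→35T]: ω = 701.7033×65/35 = 1303.1633 rpm, sense flips to +
signed output speed = +1303.1633 rpm

+1303.1633 rpm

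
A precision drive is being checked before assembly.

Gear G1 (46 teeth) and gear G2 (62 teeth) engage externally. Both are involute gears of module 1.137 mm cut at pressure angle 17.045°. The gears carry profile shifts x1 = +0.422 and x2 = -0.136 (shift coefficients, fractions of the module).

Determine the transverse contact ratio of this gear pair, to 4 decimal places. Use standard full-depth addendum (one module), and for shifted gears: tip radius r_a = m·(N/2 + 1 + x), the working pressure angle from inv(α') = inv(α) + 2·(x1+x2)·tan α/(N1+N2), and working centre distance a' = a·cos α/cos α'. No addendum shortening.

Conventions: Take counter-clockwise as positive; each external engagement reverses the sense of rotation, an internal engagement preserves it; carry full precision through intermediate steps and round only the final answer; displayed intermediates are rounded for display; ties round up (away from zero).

1.8546

topology: single-mesh involute geometry — m = 1.137, 46T/62T pair
base radii: r_b1 = 25.002313, r_b2 = 33.698770
tip radii: r_a1 = 27.767814, r_a2 = 36.229368
inv(α') = inv(17.045°) + 2·(+0.422-0.136)·tan α/(46+62) = 0.01072212  ⇒  α' = 17.97918°
a' = a·cos α / cos α' = 61.3980·cos 17.045°/cos 17.97918° = 61.714689
action lengths: √(r_a1²−r_b1²) = 12.080391, √(r_a2²−r_b2²) = 13.302632
base pitch p_b = π·m·cos α = 3.415091
CR = (12.080391 + 13.302632 − 61.714689·sin 17.97918°)/3.415091 = 1.854552
contact ratio ≈ 1.8546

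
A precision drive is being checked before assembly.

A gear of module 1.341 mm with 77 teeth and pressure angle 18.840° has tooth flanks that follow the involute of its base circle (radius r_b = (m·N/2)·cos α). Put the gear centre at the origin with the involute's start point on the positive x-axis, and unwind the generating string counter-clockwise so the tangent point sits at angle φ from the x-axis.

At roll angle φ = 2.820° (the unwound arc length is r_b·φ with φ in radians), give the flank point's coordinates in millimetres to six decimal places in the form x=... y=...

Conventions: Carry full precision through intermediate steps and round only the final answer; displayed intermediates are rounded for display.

x=48.921601 y=0.001941

class = single-mesh tooth geometry [base-circle involute, m = 1.341, 77T]
pitch radius r_p = m·N/2 = 1.341·77/2 = 51.628500
base radius r_b = r_p·cos α = 51.628500·cos 18.840° = 48.862454
roll angle φ = 2.820° = 0.04921828 rad
x = r_b·(cos φ + φ·sin φ) = 48.921601
y = r_b·(sin φ − φ·cos φ) = 0.001941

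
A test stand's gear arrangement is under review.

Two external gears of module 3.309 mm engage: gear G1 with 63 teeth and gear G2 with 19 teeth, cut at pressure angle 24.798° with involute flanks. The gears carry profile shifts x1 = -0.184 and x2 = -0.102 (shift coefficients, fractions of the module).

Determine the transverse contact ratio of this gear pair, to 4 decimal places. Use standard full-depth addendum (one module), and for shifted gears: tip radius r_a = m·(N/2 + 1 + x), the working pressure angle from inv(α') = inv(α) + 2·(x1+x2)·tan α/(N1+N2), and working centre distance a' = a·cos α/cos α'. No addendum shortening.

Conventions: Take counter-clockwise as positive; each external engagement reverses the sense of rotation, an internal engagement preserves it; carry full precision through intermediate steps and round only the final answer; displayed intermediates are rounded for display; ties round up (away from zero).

recognized (one external pair, fixed centres): single-mesh tooth geometry, m = 3.309, N1 = 63, N2 = 19
base radii: r_b1 = 94.622350, r_b2 = 28.536899
tip radii: r_a1 = 106.933644, r_a2 = 34.406982
inv(α') = inv(24.798°) + 2·(-0.184-0.102)·tan α/(63+19) = 0.02599287  ⇒  α' = 23.89637°
a' = a·cos α / cos α' = 135.6690·cos 24.798°/cos 23.89637° = 134.706327
action lengths: √(r_a1²−r_b1²) = 49.813804, √(r_a2²−r_b2²) = 19.222013
base pitch p_b = π·m·cos α = 9.436980
CR = (49.813804 + 19.222013 − 134.706327·sin 23.89637°)/9.436980 = 1.533169
contact ratio ≈ 1.5332

1.5332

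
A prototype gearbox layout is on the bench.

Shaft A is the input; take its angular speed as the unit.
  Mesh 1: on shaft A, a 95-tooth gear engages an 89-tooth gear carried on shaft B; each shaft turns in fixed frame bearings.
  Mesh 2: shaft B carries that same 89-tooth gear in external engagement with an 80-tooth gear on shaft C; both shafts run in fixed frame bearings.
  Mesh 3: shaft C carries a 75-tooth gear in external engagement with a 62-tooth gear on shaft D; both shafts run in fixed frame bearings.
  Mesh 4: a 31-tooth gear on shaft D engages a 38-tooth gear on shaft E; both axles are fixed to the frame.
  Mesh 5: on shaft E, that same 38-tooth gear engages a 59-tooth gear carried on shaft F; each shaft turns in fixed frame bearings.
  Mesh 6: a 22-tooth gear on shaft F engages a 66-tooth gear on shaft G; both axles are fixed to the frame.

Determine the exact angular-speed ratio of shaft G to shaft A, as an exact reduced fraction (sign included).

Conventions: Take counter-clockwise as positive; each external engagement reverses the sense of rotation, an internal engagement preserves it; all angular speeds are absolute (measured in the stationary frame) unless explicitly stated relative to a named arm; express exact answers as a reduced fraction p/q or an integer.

class = fixed-axis compound train [6 meshes; 6 ratios multiply, 6 sense flips]
mesh 1 [95T→89T]: running ratio 95/89, sense −
mesh 2 [89T→80T]: running ratio 19/16, sense +
mesh 3 [75T→62T]: running ratio 1425/992, sense −
mesh 4 [31T→38T]: running ratio 75/64, sense +
mesh 5 [38T→59T]: running ratio 1425/1888, sense −
mesh 6 [22T→66T]: running ratio 475/1888, sense +
ω_out/ω_in = 475/1888

475/1888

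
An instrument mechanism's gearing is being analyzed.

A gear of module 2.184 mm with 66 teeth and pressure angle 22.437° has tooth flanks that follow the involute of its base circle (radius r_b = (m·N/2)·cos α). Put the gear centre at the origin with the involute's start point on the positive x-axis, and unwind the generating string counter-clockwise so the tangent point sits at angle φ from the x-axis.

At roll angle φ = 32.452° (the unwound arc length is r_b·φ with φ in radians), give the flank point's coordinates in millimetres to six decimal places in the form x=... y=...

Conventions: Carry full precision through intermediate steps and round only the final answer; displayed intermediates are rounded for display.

topology: single-mesh involute geometry — m = 2.184, N = 66
pitch radius r_p = m·N/2 = 2.184·66/2 = 72.072000
base radius r_b = r_p·cos α = 72.072000·cos 22.437° = 66.616132
roll angle φ = 32.452° = 0.56639425 rad
x = r_b·(cos φ + φ·sin φ) = 76.459624
y = r_b·(sin φ − φ·cos φ) = 3.906771

x=76.459624 y=3.906771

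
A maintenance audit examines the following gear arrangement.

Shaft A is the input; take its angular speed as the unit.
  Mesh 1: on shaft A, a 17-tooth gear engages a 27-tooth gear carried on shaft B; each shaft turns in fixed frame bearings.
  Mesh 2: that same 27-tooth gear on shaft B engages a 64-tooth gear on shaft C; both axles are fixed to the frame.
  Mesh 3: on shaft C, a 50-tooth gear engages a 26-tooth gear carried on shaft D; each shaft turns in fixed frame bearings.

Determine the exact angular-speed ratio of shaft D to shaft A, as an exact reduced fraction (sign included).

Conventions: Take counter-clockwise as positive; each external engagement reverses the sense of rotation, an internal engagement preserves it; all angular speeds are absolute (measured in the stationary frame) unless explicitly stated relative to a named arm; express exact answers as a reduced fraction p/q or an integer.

-425/832

class = fixed-axis compound train [3 meshes; 3 ratios multiply, 3 sense flips]
mesh 1 [17T→27T]: running ratio 17/27, sense −
mesh 2 [27T→64T]: running ratio 17/64, sense +
mesh 3 [50T→26T]: running ratio 425/832, sense −
ω_out/ω_in = -425/832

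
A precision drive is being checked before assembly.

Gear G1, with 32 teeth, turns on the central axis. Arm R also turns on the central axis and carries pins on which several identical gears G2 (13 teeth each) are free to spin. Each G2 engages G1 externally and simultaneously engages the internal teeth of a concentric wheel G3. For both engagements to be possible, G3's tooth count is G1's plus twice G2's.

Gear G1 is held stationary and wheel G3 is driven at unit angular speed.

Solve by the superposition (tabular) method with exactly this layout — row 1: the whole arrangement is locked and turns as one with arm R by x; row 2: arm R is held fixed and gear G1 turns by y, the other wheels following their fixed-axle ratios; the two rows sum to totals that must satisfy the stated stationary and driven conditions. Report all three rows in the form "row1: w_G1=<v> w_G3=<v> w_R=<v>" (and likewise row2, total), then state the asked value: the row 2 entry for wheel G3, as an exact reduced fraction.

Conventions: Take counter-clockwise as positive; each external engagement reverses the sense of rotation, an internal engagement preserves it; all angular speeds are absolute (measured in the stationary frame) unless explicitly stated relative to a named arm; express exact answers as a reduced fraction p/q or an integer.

planetary set (32T centre, 13T on arm, 58T internal) — Willis relation
row 1 (train locked, turned with arm): all members turn x
row 2 (arm held, sun turns y): ω_ring = −(32/58)·y, ω_arm = 0
boundary: total ω_sun = x + y = 0 and total ω_ring = x − (32/58)·y = 1  ⇒  y = -29/45, x = 29/45
row 2 ring = −(32/58)·(-29/45) = 16/45
totals (row 1 + row 2): sun 29/45 + (-29/45) = 0, ring 29/45 + 16/45 = 1, arm 29/45 + 0 = 29/45
asked cell (row2, ring) = 16/45

row1: w_G1=29/45 w_G3=29/45 w_R=29/45
row2: w_G1=-29/45 w_G3=16/45 w_R=0
total: w_G1=0 w_G3=1 w_R=29/45
asked value: 16/45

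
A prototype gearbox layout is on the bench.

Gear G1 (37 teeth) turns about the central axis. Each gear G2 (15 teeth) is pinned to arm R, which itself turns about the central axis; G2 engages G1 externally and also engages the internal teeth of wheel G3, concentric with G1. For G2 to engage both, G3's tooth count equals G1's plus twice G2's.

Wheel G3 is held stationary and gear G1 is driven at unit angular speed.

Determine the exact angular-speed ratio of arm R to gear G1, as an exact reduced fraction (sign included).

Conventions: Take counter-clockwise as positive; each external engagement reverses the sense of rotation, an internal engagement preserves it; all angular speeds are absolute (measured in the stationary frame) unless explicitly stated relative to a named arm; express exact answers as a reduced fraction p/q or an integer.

37/104

planetary set (37T centre, 15T on arm, 67T internal) — Willis relation
ring teeth: 37 + 2·15 = 67
37(ω_sun−ω_arm) = −67(ω_ring−ω_arm),  ω_ring = 0, ω_sun = 1
37(1−ω_arm) = −67(0−ω_arm)  ⇒  104·ω_arm = 37  ⇒  ω_arm = 37/104
ω_out/ω_in = 37/104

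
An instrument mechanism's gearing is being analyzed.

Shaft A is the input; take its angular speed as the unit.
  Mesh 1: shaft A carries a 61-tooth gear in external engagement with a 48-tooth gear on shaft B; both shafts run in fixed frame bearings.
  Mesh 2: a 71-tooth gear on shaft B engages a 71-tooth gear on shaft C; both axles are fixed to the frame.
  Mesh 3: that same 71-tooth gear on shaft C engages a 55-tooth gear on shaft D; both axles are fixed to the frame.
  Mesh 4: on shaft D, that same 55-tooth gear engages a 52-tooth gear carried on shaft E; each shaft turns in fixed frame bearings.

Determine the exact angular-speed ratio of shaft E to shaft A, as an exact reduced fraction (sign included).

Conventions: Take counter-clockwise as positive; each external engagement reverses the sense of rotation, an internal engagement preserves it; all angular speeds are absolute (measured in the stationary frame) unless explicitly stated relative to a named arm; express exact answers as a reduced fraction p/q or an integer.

class = fixed-axis compound train [4 meshes; 4 ratios multiply, 4 sense flips]
mesh 1 [61T→48T]: running ratio 61/48, sense −
mesh 2 [71T→71T]: running ratio 61/48, sense +
mesh 3 [71T→55T]: running ratio 4331/2640, sense −
mesh 4 [55T→52T]: running ratio 4331/2496, sense +
ω_out/ω_in = 4331/2496

4331/2496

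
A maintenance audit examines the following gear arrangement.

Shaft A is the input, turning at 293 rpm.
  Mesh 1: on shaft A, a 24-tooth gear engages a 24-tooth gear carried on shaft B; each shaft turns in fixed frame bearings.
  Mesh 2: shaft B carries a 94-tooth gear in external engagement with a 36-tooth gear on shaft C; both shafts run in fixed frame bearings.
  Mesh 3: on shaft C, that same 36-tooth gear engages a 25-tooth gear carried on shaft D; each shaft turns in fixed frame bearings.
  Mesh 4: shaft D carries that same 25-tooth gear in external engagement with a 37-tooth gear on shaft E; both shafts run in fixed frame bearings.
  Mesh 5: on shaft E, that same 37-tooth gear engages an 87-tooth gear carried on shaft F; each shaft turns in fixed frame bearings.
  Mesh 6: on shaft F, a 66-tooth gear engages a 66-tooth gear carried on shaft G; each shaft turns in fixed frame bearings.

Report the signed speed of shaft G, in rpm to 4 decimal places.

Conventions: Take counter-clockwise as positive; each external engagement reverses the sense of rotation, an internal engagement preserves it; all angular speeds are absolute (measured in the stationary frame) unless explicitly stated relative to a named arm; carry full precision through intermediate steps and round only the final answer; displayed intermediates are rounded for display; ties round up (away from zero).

+316.5747 rpm

6-mesh fixed-axis compound train (all bearings frame-fixed)
mesh 1 [24T→24T]: ω = 293.0000×24/24 = 293.0000 rpm, sense flips to −
mesh 2 [94T→36T]: ω = 293.0000×94/36 = 765.0556 rpm, sense flips to +
mesh 3 [36T→25T]: ω = 765.0556×36/25 = 1101.6800 rpm, sense flips to −
mesh 4 [25T→37T]: ω = 1101.6800×25/37 = 744.3784 rpm, sense flips to +
mesh 5 [37T→87T]: ω = 744.3784×37/87 = 316.5747 rpm, sense flips to −
mesh 6 [66T→66T]: ω = 316.5747×66/66 = 316.5747 rpm, sense flips to +
signed output speed = +316.5747 rpm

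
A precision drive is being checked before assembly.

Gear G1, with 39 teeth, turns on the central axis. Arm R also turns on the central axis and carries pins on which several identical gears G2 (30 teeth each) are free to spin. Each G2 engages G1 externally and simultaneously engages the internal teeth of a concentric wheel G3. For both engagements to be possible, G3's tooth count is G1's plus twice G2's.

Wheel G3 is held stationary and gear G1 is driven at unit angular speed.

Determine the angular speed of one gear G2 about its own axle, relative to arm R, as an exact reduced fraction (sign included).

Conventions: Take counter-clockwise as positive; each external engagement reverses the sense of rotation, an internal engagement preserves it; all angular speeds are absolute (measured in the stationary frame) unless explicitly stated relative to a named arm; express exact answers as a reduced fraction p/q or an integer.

-429/460

class = planetary set [G3 = 39+2·30 = 99; Willis about the carrier]
ring teeth: 39 + 2·30 = 99
39(ω_sun−ω_arm) = −99(ω_ring−ω_arm),  ω_ring = 0, ω_sun = 1
39(1−ω_arm) = −99(0−ω_arm)  ⇒  138·ω_arm = 39  ⇒  ω_arm = 13/46
sun–planet mesh: 39·(1−13/46) = −30·(ω_p−ω_arm)  ⇒  ω_p−ω_arm = -429/460
exact speed ratio = -429/460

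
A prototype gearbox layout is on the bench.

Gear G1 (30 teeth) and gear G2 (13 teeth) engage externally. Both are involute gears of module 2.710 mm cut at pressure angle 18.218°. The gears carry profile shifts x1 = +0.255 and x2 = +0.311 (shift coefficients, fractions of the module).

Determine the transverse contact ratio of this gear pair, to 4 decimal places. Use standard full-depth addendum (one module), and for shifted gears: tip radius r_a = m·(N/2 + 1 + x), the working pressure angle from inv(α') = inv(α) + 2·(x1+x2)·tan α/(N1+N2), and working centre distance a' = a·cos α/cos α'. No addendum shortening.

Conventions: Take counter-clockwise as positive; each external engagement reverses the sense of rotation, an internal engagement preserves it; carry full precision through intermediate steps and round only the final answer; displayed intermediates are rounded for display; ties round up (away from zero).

1.4711

topology: single-mesh involute geometry — m = 2.710, 30T/13T pair
base radii: r_b1 = 38.612373, r_b2 = 16.732028
tip radii: r_a1 = 44.051050, r_a2 = 21.167810
inv(α') = inv(18.218°) + 2·(+0.255+0.311)·tan α/(30+13) = 0.01983192  ⇒  α' = 21.92182°
a' = a·cos α / cos α' = 58.2650·cos 18.218°/cos 21.92182° = 59.658025
action lengths: √(r_a1²−r_b1²) = 21.203293, √(r_a2²−r_b2²) = 12.965932
base pitch p_b = π·m·cos α = 8.086957
CR = (21.203293 + 12.965932 − 59.658025·sin 21.92182°)/8.086957 = 1.471065
contact ratio ≈ 1.4711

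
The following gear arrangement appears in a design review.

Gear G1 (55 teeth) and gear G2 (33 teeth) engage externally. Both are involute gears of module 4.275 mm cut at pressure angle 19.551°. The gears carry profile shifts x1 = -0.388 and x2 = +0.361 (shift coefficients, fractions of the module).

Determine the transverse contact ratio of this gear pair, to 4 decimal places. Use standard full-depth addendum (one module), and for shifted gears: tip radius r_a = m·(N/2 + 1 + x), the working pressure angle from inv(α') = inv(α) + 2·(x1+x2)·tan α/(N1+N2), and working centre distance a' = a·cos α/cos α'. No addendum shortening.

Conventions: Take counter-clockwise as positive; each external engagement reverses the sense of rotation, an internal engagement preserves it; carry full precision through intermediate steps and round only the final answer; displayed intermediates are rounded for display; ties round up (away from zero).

1.7032

recognized (one external pair, fixed centres): single-mesh tooth geometry, m = 4.275, N1 = 55, N2 = 33
base radii: r_b1 = 110.784315, r_b2 = 66.470589
tip radii: r_a1 = 120.178800, r_a2 = 76.355775
inv(α') = inv(19.551°) + 2·(-0.388+0.361)·tan α/(55+33) = 0.01367339  ⇒  α' = 19.45145°
a' = a·cos α / cos α' = 188.1000·cos 19.551°/cos 19.45145° = 187.984292
action lengths: √(r_a1²−r_b1²) = 46.580891, √(r_a2²−r_b2²) = 37.574794
base pitch p_b = π·m·cos α = 12.655971
CR = (46.580891 + 37.574794 − 187.984292·sin 19.45145°)/12.655971 = 1.703182
contact ratio ≈ 1.7032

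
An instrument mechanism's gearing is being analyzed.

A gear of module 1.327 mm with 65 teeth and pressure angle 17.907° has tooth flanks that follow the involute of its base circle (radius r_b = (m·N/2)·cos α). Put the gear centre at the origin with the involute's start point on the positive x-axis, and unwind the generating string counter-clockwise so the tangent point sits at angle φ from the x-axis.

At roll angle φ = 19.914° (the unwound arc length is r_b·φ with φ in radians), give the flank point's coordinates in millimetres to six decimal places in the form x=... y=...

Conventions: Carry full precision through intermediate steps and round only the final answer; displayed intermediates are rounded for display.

recognized (one wheel, involute flank): single-mesh tooth geometry, m = 1.327, N = 65
pitch radius r_p = m·N/2 = 1.327·65/2 = 43.127500
base radius r_b = r_p·cos α = 43.127500·cos 17.907° = 41.038268
roll angle φ = 19.914° = 0.34756487 rad
x = r_b·(cos φ + φ·sin φ) = 43.442649
y = r_b·(sin φ − φ·cos φ) = 0.567440

x=43.442649 y=0.567440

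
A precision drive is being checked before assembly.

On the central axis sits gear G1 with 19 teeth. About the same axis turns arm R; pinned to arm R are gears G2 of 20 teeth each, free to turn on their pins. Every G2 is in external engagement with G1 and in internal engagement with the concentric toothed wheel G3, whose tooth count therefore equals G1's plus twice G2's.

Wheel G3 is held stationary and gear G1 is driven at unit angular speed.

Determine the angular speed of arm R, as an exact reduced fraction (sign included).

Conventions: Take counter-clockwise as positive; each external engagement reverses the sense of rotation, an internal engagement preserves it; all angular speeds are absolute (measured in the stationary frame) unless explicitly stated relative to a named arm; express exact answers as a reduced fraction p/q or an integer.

19/78

class = planetary set [G3 = 19+2·20 = 59; Willis about the carrier]
ring teeth: 19 + 2·20 = 59
19(ω_sun−ω_arm) = −59(ω_ring−ω_arm),  ω_ring = 0, ω_sun = 1
19(1−ω_arm) = −59(0−ω_arm)  ⇒  78·ω_arm = 19  ⇒  ω_arm = 19/78
exact speed ratio = 19/78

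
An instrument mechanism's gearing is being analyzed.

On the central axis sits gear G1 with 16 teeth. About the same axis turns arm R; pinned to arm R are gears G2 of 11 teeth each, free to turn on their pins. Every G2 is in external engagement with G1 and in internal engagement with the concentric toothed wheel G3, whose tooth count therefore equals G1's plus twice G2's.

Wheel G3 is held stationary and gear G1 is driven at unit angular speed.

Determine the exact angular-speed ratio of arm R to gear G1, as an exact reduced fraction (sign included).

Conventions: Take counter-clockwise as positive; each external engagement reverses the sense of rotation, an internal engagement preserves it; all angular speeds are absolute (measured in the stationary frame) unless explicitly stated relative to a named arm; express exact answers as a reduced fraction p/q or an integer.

planetary set (16T centre, 11T on arm, 38T internal) — Willis relation
ring teeth: 16 + 2·11 = 38
16(ω_sun−ω_arm) = −38(ω_ring−ω_arm),  ω_ring = 0, ω_sun = 1
16(1−ω_arm) = −38(0−ω_arm)  ⇒  54·ω_arm = 16  ⇒  ω_arm = 8/27
ω_out/ω_in = 8/27

8/27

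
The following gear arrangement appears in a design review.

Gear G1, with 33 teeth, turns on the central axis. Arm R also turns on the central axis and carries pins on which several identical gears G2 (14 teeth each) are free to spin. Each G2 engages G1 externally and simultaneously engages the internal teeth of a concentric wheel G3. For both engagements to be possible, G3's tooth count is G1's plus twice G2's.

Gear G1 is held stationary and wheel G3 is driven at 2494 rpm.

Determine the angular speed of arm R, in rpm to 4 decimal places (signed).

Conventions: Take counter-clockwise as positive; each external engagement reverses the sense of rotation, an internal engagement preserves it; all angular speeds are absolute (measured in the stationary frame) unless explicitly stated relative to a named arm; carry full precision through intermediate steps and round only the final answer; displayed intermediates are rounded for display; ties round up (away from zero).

recognized (axles ride arm R): planetary set, 33/14/61 teeth
normalise by the input: solve with ω_ring = 1, then scale by 2494 rpm
ring teeth: 33 + 2·14 = 61
33(ω_sun−ω_arm) = −61(ω_ring−ω_arm),  ω_sun = 0, ω_ring = 1
33(0−ω_arm) = −61(1−ω_arm)  ⇒  94·ω_arm = 61  ⇒  ω_arm = 61/94
scale: ω_arm = 61/94 × 2494 rpm = +1618.4468 rpm

+1618.4468 rpm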